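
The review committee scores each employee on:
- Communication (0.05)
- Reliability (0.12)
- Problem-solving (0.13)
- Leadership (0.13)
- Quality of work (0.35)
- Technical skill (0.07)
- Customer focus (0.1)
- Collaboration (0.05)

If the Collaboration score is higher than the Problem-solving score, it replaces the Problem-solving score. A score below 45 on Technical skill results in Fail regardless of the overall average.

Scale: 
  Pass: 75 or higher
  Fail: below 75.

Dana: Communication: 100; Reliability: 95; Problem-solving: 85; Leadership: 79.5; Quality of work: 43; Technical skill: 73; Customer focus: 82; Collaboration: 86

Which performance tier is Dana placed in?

Collaboration (86) > Problem-solving (85), so Problem-solving counts as 86.
Technical skill score 73 ≥ 45: minimum met.
Weighted total:
  Communication 100 × 0.05 = 5
  Reliability 95 × 0.12 = 11.4
  Problem-solving 86 × 0.13 = 11.18
  Leadership 79.5 × 0.13 = 10.335
  Quality of work 43 × 0.35 = 15.05
  Technical skill 73 × 0.07 = 5.11
  Customer focus 82 × 0.1 = 8.2
  Collaboration 86 × 0.05 = 4.3
Sum = 70.575
70.575 < 75 → Fail

Fail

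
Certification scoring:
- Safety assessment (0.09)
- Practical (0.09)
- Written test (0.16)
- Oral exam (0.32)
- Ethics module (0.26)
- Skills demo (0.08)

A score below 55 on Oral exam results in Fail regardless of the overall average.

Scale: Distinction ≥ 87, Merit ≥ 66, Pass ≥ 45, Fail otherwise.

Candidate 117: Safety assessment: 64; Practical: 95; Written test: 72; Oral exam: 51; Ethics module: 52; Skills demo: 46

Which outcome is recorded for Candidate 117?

Oral exam score 51 < 55: minimum not met.
Weighted total:
  Safety assessment 64 × 0.09 = 5.76
  Practical 95 × 0.09 = 8.55
  Written test 72 × 0.16 = 11.52
  Oral exam 51 × 0.32 = 16.32
  Ethics module 52 × 0.26 = 13.52
  Skills demo 46 × 0.08 = 3.68
Sum = 59.35
Because the Oral exam minimum was not met, the result is Fail.

Fail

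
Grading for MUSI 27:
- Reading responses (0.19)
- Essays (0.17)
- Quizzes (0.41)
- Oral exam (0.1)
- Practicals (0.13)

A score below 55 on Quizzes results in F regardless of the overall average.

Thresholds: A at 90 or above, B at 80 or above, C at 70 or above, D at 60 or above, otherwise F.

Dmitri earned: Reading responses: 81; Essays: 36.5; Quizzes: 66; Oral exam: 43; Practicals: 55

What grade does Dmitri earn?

D

Quizzes score 66 ≥ 55: minimum met.
Weighted total:
  Reading responses 81 × 0.19 = 15.39
  Essays 36.5 × 0.17 = 6.205
  Quizzes 66 × 0.41 = 27.06
  Oral exam 43 × 0.1 = 4.3
  Practicals 55 × 0.13 = 7.15
Sum = 60.105
60.105 is ≥ 60 and < 70 → D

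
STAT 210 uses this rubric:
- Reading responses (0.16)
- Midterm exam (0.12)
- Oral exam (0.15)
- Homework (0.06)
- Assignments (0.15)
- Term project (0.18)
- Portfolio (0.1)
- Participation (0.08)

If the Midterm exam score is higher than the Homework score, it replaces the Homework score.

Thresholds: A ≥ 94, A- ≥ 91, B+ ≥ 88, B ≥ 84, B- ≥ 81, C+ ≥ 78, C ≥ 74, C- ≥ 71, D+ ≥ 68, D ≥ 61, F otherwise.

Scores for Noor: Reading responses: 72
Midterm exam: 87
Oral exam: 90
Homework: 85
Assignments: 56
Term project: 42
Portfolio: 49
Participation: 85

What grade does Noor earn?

D+

Midterm exam (87) > Homework (85), so Homework counts as 87.
Weighted total:
  Reading responses 72 × 0.16 = 11.52
  Midterm exam 87 × 0.12 = 10.44
  Oral exam 90 × 0.15 = 13.5
  Homework 87 × 0.06 = 5.22
  Assignments 56 × 0.15 = 8.4
  Term project 42 × 0.18 = 7.56
  Portfolio 49 × 0.1 = 4.9
  Participation 85 × 0.08 = 6.8
Sum = 68.34
68.34 is ≥ 68 and < 71 → D+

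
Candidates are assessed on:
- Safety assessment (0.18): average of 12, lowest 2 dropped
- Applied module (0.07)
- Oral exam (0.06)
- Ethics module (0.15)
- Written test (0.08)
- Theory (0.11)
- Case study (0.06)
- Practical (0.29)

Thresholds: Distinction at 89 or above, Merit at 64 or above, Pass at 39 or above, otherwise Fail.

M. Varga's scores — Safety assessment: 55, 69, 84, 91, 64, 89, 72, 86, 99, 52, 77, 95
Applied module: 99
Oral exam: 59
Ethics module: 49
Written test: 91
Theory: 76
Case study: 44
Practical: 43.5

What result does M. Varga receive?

Pass

Safety assessment: drop 52, 55 → average of remaining 10 = 826/10 = 82.6
Weighted total:
  Safety assessment 82.6 × 0.18 = 14.868
  Applied module 99 × 0.07 = 6.93
  Oral exam 59 × 0.06 = 3.54
  Ethics module 49 × 0.15 = 7.35
  Written test 91 × 0.08 = 7.28
  Theory 76 × 0.11 = 8.36
  Case study 44 × 0.06 = 2.64
  Practical 43.5 × 0.29 = 12.615
Sum = 63.583
63.583 is ≥ 39 and < 64 → Pass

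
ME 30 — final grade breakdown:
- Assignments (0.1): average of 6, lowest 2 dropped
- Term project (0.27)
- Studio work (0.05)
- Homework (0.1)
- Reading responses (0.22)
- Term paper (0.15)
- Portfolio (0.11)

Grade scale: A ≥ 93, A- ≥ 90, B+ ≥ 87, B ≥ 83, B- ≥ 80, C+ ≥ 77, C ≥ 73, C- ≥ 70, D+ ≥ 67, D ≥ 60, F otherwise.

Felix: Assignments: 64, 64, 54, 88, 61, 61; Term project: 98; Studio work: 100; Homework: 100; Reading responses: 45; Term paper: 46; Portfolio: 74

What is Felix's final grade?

Assignments: drop 54, 61 → average of remaining 4 = 277/4 = 69.25
Weighted total:
  Assignments 69.25 × 0.1 = 6.925
  Term project 98 × 0.27 = 26.46
  Studio work 100 × 0.05 = 5
  Homework 100 × 0.1 = 10
  Reading responses 45 × 0.22 = 9.9
  Term paper 46 × 0.15 = 6.9
  Portfolio 74 × 0.11 = 8.14
Sum = 73.325
73.325 is ≥ 73 and < 77 → C

C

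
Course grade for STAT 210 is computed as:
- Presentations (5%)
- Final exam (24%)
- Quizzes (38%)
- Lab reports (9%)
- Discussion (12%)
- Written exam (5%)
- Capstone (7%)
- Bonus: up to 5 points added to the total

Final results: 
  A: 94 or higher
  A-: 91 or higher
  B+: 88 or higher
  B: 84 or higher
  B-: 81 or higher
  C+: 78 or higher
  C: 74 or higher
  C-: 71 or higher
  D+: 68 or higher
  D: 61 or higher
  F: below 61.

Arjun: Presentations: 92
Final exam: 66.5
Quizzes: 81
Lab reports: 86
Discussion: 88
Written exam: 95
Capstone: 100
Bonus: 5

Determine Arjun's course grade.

B

Weighted total:
  Presentations 92 × 0.05 = 4.6
  Final exam 66.5 × 0.24 = 15.96
  Quizzes 81 × 0.38 = 30.78
  Lab reports 86 × 0.09 = 7.74
  Discussion 88 × 0.12 = 10.56
  Written exam 95 × 0.05 = 4.75
  Capstone 100 × 0.07 = 7
Sum = 81.39
Bonus: 81.39 + 5 = 86.39
86.39 is ≥ 84 and < 88 → B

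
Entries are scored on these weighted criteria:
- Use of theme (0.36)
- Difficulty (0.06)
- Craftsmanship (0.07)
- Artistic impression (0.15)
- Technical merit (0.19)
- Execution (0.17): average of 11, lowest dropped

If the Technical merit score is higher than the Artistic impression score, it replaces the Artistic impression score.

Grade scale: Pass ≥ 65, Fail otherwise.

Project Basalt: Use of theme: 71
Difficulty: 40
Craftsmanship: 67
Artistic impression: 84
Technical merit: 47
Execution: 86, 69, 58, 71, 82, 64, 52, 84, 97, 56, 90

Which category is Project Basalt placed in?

Execution: drop 52 → average of remaining 10 = 757/10 = 75.7
Technical merit (47) ≤ Artistic impression (84), so Artistic impression stays at 84.
Weighted total:
  Use of theme 71 × 0.36 = 25.56
  Difficulty 40 × 0.06 = 2.4
  Craftsmanship 67 × 0.07 = 4.69
  Artistic impression 84 × 0.15 = 12.6
  Technical merit 47 × 0.19 = 8.93
  Execution 75.7 × 0.17 = 12.869
Sum = 67.049
67.049 ≥ 65 → Pass

Pass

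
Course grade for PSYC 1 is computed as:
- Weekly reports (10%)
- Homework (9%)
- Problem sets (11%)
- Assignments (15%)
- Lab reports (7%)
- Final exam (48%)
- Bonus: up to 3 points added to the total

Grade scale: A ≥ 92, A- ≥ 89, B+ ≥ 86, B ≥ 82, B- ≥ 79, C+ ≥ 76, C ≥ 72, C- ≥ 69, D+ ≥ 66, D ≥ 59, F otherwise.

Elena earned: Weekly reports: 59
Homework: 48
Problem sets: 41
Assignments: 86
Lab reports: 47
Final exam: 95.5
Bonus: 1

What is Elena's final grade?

C+

Weighted total:
  Weekly reports 59 × 0.1 = 5.9
  Homework 48 × 0.09 = 4.32
  Problem sets 41 × 0.11 = 4.51
  Assignments 86 × 0.15 = 12.9
  Lab reports 47 × 0.07 = 3.29
  Final exam 95.5 × 0.48 = 45.84
Sum = 76.76
Bonus: 76.76 + 1 = 77.76
77.76 is ≥ 76 and < 79 → C+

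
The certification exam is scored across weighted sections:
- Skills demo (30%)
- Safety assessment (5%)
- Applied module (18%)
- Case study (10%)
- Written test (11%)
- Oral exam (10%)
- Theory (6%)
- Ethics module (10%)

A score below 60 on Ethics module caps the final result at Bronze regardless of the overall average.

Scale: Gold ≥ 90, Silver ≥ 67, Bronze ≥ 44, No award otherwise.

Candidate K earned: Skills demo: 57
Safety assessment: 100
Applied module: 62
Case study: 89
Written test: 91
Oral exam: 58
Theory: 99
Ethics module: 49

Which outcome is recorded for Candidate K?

Ethics module score 49 < 60: minimum not met.
Weighted total:
  Skills demo 57 × 0.3 = 17.1
  Safety assessment 100 × 0.05 = 5
  Applied module 62 × 0.18 = 11.16
  Case study 89 × 0.1 = 8.9
  Written test 91 × 0.11 = 10.01
  Oral exam 58 × 0.1 = 5.8
  Theory 99 × 0.06 = 5.94
  Ethics module 49 × 0.1 = 4.9
Sum = 68.81
68.81 would be Silver; cap at Bronze applies → Bronze.

Bronze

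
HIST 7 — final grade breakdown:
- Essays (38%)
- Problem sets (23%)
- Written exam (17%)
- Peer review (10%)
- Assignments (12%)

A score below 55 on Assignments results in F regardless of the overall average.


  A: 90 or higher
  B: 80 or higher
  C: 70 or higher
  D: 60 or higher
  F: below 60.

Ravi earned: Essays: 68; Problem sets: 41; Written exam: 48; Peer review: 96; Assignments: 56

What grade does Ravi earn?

F

Assignments score 56 ≥ 55: minimum met.
Weighted total:
  Essays 68 × 0.38 = 25.84
  Problem sets 41 × 0.23 = 9.43
  Written exam 48 × 0.17 = 8.16
  Peer review 96 × 0.1 = 9.6
  Assignments 56 × 0.12 = 6.72
Sum = 59.75
59.75 < 60 → F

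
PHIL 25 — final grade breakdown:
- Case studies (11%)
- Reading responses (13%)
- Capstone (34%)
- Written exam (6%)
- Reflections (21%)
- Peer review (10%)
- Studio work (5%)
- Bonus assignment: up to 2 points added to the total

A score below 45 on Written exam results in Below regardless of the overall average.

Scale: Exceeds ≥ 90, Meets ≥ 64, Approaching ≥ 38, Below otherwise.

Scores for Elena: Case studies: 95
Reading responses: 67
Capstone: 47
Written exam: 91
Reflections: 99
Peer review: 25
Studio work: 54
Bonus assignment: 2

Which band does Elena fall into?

Meets

Written exam score 91 ≥ 45: minimum met.
Weighted total:
  Case studies 95 × 0.11 = 10.45
  Reading responses 67 × 0.13 = 8.71
  Capstone 47 × 0.34 = 15.98
  Written exam 91 × 0.06 = 5.46
  Reflections 99 × 0.21 = 20.79
  Peer review 25 × 0.1 = 2.5
  Studio work 54 × 0.05 = 2.7
Sum = 66.59
Bonus assignment: 66.59 + 2 = 68.59
68.59 is ≥ 64 and < 90 → Meets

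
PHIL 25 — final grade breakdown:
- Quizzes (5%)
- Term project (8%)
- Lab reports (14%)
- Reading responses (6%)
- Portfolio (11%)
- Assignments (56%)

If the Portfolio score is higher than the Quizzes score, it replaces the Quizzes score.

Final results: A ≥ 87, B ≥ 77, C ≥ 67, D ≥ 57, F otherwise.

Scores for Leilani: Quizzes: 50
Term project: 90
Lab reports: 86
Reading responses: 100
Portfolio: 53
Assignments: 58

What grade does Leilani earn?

Portfolio (53) > Quizzes (50), so Quizzes counts as 53.
Weighted total:
  Quizzes 53 × 0.05 = 2.65
  Term project 90 × 0.08 = 7.2
  Lab reports 86 × 0.14 = 12.04
  Reading responses 100 × 0.06 = 6
  Portfolio 53 × 0.11 = 5.83
  Assignments 58 × 0.56 = 32.48
Sum = 66.2
66.2 is ≥ 57 and < 67 → D

D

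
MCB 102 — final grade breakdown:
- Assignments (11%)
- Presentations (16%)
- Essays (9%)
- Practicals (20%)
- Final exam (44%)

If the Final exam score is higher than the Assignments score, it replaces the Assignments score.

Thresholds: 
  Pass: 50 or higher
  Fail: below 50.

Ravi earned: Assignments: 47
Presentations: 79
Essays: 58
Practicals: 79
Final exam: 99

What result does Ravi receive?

Final exam (99) > Assignments (47), so Assignments counts as 99.
Weighted total:
  Assignments 99 × 0.11 = 10.89
  Presentations 79 × 0.16 = 12.64
  Essays 58 × 0.09 = 5.22
  Practicals 79 × 0.2 = 15.8
  Final exam 99 × 0.44 = 43.56
Sum = 88.11
88.11 ≥ 50 → Pass

Pass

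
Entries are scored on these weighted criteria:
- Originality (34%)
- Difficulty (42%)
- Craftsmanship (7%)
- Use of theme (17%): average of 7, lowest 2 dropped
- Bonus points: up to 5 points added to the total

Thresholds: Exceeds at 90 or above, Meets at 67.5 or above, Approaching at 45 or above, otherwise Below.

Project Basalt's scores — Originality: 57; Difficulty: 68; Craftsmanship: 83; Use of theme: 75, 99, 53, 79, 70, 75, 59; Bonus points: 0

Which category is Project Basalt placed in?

Approaching

Use of theme: drop 53, 59 → average of remaining 5 = 398/5 = 79.6
Weighted total:
  Originality 57 × 0.34 = 19.38
  Difficulty 68 × 0.42 = 28.56
  Craftsmanship 83 × 0.07 = 5.81
  Use of theme 79.6 × 0.17 = 13.532
Sum = 67.282
Bonus points: 67.282 + 0 = 67.282
67.282 is ≥ 45 and < 67.5 → Approaching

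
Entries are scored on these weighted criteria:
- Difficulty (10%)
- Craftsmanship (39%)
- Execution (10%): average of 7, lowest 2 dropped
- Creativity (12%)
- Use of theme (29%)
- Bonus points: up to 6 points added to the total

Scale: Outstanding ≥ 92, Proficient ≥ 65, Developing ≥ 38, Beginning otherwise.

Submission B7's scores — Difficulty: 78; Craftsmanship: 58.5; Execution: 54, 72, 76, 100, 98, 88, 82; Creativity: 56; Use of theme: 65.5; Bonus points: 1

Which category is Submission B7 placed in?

Proficient

Execution: drop 54, 72 → average of remaining 5 = 444/5 = 88.8
Weighted total:
  Difficulty 78 × 0.1 = 7.8
  Craftsmanship 58.5 × 0.39 = 22.815
  Execution 88.8 × 0.1 = 8.88
  Creativity 56 × 0.12 = 6.72
  Use of theme 65.5 × 0.29 = 18.995
Sum = 65.21
Bonus points: 65.21 + 1 = 66.21
66.21 is ≥ 65 and < 92 → Proficient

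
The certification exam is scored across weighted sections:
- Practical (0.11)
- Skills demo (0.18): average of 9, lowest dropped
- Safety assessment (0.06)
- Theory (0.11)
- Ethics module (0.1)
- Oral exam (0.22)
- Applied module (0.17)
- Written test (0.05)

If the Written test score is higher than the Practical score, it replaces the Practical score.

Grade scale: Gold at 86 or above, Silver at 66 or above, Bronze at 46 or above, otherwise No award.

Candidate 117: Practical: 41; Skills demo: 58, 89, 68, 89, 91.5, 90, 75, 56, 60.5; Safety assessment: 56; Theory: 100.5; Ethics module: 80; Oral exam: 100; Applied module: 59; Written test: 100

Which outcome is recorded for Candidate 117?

Skills demo: drop 56 → average of remaining 8 = 621/8 = 77.625
Written test (100) > Practical (41), so Practical counts as 100.
Weighted total:
  Practical 100 × 0.11 = 11
  Skills demo 77.625 × 0.18 = 13.9725
  Safety assessment 56 × 0.06 = 3.36
  Theory 100.5 × 0.11 = 11.055
  Ethics module 80 × 0.1 = 8
  Oral exam 100 × 0.22 = 22
  Applied module 59 × 0.17 = 10.03
  Written test 100 × 0.05 = 5
Sum = 84.4175
84.4175 is ≥ 66 and < 86 → Silver

Silver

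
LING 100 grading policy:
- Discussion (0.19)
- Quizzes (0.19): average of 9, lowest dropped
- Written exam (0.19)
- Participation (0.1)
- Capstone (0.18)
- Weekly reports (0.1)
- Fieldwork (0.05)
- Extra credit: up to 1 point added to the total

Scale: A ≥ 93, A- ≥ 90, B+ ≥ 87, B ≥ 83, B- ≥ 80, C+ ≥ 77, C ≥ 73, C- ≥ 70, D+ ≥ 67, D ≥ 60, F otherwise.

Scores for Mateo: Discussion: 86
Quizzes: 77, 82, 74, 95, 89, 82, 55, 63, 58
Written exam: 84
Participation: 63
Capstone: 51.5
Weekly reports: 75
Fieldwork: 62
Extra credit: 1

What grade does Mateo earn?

Quizzes: drop 55 → average of remaining 8 = 620/8 = 77.5
Weighted total:
  Discussion 86 × 0.19 = 16.34
  Quizzes 77.5 × 0.19 = 14.725
  Written exam 84 × 0.19 = 15.96
  Participation 63 × 0.1 = 6.3
  Capstone 51.5 × 0.18 = 9.27
  Weekly reports 75 × 0.1 = 7.5
  Fieldwork 62 × 0.05 = 3.1
Sum = 73.195
Extra credit: 73.195 + 1 = 74.195
74.195 is ≥ 73 and < 77 → C

C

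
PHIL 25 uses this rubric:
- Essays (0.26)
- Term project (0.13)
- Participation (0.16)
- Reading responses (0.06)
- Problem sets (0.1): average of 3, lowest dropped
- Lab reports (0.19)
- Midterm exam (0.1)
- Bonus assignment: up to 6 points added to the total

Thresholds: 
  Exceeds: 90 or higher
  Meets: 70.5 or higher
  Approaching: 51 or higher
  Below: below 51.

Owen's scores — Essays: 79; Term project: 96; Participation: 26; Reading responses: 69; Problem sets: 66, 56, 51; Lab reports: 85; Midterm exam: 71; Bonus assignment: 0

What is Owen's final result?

Problem sets: drop 51 → average of remaining 2 = 122/2 = 61
Weighted total:
  Essays 79 × 0.26 = 20.54
  Term project 96 × 0.13 = 12.48
  Participation 26 × 0.16 = 4.16
  Reading responses 69 × 0.06 = 4.14
  Problem sets 61 × 0.1 = 6.1
  Lab reports 85 × 0.19 = 16.15
  Midterm exam 71 × 0.1 = 7.1
Sum = 70.67
Bonus assignment: 70.67 + 0 = 70.67
70.67 is ≥ 70.5 and < 90 → Meets

Meets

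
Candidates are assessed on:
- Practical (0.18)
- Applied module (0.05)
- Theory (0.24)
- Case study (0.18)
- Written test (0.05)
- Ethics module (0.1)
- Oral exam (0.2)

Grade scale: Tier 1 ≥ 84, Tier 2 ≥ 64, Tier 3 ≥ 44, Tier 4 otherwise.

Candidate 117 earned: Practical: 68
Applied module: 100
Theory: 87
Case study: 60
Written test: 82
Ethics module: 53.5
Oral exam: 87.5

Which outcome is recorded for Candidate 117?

Tier 2

Weighted total:
  Practical 68 × 0.18 = 12.24
  Applied module 100 × 0.05 = 5
  Theory 87 × 0.24 = 20.88
  Case study 60 × 0.18 = 10.8
  Written test 82 × 0.05 = 4.1
  Ethics module 53.5 × 0.1 = 5.35
  Oral exam 87.5 × 0.2 = 17.5
Sum = 75.87
75.87 is ≥ 64 and < 84 → Tier 2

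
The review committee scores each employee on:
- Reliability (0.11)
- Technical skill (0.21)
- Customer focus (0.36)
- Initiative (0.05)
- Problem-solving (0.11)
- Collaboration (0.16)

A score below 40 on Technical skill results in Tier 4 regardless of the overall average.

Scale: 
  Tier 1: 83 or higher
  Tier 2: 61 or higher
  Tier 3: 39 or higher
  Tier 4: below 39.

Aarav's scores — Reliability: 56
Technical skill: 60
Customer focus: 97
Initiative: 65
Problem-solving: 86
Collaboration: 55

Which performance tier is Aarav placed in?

Tier 2

Technical skill score 60 ≥ 40: minimum met.
Weighted total:
  Reliability 56 × 0.11 = 6.16
  Technical skill 60 × 0.21 = 12.6
  Customer focus 97 × 0.36 = 34.92
  Initiative 65 × 0.05 = 3.25
  Problem-solving 86 × 0.11 = 9.46
  Collaboration 55 × 0.16 = 8.8
Sum = 75.19
75.19 is ≥ 61 and < 83 → Tier 2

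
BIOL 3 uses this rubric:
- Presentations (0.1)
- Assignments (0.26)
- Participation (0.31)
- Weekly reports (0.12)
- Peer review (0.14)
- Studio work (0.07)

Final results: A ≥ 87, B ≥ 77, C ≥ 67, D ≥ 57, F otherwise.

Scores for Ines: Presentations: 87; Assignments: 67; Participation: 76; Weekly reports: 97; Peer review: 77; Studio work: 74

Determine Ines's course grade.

B

Weighted total:
  Presentations 87 × 0.1 = 8.7
  Assignments 67 × 0.26 = 17.42
  Participation 76 × 0.31 = 23.56
  Weekly reports 97 × 0.12 = 11.64
  Peer review 77 × 0.14 = 10.78
  Studio work 74 × 0.07 = 5.18
Sum = 77.28
77.28 is ≥ 77 and < 87 → B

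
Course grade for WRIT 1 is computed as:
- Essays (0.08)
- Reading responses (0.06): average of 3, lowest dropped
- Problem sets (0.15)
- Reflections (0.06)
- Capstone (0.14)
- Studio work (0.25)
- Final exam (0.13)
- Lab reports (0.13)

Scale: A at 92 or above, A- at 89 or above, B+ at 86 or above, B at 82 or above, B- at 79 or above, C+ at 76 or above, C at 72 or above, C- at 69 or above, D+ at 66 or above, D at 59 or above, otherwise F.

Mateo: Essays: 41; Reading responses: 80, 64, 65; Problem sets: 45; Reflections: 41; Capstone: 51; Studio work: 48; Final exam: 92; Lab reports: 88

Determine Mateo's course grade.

Reading responses: drop 64 → average of remaining 2 = 145/2 = 72.5
Weighted total:
  Essays 41 × 0.08 = 3.28
  Reading responses 72.5 × 0.06 = 4.35
  Problem sets 45 × 0.15 = 6.75
  Reflections 41 × 0.06 = 2.46
  Capstone 51 × 0.14 = 7.14
  Studio work 48 × 0.25 = 12
  Final exam 92 × 0.13 = 11.96
  Lab reports 88 × 0.13 = 11.44
Sum = 59.38
59.38 is ≥ 59 and < 66 → D

D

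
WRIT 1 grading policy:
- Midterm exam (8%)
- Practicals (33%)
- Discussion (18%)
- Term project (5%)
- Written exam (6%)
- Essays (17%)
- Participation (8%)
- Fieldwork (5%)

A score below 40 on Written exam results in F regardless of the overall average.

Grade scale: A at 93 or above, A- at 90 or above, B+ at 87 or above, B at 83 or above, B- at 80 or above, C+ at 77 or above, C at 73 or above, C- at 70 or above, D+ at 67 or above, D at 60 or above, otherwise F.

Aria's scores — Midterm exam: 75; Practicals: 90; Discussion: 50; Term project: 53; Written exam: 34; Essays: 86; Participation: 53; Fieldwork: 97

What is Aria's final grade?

F

Written exam score 34 < 40: minimum not met.
Weighted total:
  Midterm exam 75 × 0.08 = 6
  Practicals 90 × 0.33 = 29.7
  Discussion 50 × 0.18 = 9
  Term project 53 × 0.05 = 2.65
  Written exam 34 × 0.06 = 2.04
  Essays 86 × 0.17 = 14.62
  Participation 53 × 0.08 = 4.24
  Fieldwork 97 × 0.05 = 4.85
Sum = 73.1
Because the Written exam minimum was not met, the result is F.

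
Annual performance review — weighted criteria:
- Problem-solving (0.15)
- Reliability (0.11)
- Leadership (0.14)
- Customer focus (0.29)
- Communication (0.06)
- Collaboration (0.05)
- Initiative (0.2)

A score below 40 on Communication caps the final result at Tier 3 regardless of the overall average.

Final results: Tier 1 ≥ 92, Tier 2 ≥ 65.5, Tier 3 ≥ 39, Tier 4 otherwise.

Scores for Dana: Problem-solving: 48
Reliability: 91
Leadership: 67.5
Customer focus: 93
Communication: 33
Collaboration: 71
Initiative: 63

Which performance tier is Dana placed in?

Communication score 33 < 40: minimum not met.
Weighted total:
  Problem-solving 48 × 0.15 = 7.2
  Reliability 91 × 0.11 = 10.01
  Leadership 67.5 × 0.14 = 9.45
  Customer focus 93 × 0.29 = 26.97
  Communication 33 × 0.06 = 1.98
  Collaboration 71 × 0.05 = 3.55
  Initiative 63 × 0.2 = 12.6
Sum = 71.76
71.76 would be Tier 2; cap at Tier 3 applies → Tier 3.

Tier 3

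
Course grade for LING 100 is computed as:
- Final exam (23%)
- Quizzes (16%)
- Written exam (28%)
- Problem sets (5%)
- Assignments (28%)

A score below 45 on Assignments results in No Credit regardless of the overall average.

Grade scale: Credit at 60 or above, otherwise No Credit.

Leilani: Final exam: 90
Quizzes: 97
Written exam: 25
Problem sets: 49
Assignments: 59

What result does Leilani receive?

Credit

Assignments score 59 ≥ 45: minimum met.
Weighted total:
  Final exam 90 × 0.23 = 20.7
  Quizzes 97 × 0.16 = 15.52
  Written exam 25 × 0.28 = 7
  Problem sets 49 × 0.05 = 2.45
  Assignments 59 × 0.28 = 16.52
Sum = 62.19
62.19 ≥ 60 → Credit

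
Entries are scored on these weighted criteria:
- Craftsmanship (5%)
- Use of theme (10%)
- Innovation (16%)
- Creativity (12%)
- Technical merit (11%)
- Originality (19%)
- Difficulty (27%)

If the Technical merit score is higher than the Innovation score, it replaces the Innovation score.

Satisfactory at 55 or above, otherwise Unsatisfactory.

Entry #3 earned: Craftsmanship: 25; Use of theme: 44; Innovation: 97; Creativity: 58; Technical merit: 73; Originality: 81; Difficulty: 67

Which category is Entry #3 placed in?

Satisfactory

Technical merit (73) ≤ Innovation (97), so Innovation stays at 97.
Weighted total:
  Craftsmanship 25 × 0.05 = 1.25
  Use of theme 44 × 0.1 = 4.4
  Innovation 97 × 0.16 = 15.52
  Creativity 58 × 0.12 = 6.96
  Technical merit 73 × 0.11 = 8.03
  Originality 81 × 0.19 = 15.39
  Difficulty 67 × 0.27 = 18.09
Sum = 69.64
69.64 ≥ 55 → Satisfactory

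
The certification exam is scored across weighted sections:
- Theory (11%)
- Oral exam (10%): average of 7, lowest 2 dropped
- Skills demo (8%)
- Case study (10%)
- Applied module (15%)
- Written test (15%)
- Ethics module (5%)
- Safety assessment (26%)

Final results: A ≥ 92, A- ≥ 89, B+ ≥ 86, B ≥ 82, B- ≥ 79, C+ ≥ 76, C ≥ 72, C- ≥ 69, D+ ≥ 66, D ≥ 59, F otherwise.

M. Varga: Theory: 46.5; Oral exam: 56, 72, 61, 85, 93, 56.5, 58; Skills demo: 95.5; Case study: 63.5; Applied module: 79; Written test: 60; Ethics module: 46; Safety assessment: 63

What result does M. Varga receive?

D+

Oral exam: drop 56, 56.5 → average of remaining 5 = 369/5 = 73.8
Weighted total:
  Theory 46.5 × 0.11 = 5.115
  Oral exam 73.8 × 0.1 = 7.38
  Skills demo 95.5 × 0.08 = 7.64
  Case study 63.5 × 0.1 = 6.35
  Applied module 79 × 0.15 = 11.85
  Written test 60 × 0.15 = 9
  Ethics module 46 × 0.05 = 2.3
  Safety assessment 63 × 0.26 = 16.38
Sum = 66.015
66.015 is ≥ 66 and < 69 → D+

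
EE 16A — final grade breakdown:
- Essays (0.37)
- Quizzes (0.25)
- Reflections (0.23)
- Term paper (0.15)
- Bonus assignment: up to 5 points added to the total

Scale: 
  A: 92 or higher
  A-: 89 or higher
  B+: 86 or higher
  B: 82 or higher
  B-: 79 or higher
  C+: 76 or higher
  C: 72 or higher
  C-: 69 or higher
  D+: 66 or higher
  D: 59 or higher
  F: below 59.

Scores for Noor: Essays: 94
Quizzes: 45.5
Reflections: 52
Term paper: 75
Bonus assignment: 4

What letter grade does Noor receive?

C

Weighted total:
  Essays 94 × 0.37 = 34.78
  Quizzes 45.5 × 0.25 = 11.375
  Reflections 52 × 0.23 = 11.96
  Term paper 75 × 0.15 = 11.25
Sum = 69.365
Bonus assignment: 69.365 + 4 = 73.365
73.365 is ≥ 72 and < 76 → C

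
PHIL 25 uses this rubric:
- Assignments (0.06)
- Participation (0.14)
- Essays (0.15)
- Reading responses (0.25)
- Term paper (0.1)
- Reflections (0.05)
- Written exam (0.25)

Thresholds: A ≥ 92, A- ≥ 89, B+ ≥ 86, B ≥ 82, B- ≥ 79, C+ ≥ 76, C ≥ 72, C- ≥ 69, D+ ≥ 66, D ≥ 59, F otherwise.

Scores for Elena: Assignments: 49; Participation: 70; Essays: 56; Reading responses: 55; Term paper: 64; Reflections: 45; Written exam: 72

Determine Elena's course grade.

Weighted total:
  Assignments 49 × 0.06 = 2.94
  Participation 70 × 0.14 = 9.8
  Essays 56 × 0.15 = 8.4
  Reading responses 55 × 0.25 = 13.75
  Term paper 64 × 0.1 = 6.4
  Reflections 45 × 0.05 = 2.25
  Written exam 72 × 0.25 = 18
Sum = 61.54
61.54 is ≥ 59 and < 66 → D

D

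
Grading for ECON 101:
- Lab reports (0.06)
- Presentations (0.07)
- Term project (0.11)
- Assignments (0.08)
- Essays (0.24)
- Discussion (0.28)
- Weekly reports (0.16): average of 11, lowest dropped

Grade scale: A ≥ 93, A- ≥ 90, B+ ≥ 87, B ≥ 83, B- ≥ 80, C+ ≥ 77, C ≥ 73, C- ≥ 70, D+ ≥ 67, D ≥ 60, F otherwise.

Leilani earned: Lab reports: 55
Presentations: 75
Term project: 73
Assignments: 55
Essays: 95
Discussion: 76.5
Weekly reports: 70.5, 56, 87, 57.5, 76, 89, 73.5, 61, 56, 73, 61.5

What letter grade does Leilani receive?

C

Weekly reports: drop 56 → average of remaining 10 = 705/10 = 70.5
Weighted total:
  Lab reports 55 × 0.06 = 3.3
  Presentations 75 × 0.07 = 5.25
  Term project 73 × 0.11 = 8.03
  Assignments 55 × 0.08 = 4.4
  Essays 95 × 0.24 = 22.8
  Discussion 76.5 × 0.28 = 21.42
  Weekly reports 70.5 × 0.16 = 11.28
Sum = 76.48
76.48 is ≥ 73 and < 77 → C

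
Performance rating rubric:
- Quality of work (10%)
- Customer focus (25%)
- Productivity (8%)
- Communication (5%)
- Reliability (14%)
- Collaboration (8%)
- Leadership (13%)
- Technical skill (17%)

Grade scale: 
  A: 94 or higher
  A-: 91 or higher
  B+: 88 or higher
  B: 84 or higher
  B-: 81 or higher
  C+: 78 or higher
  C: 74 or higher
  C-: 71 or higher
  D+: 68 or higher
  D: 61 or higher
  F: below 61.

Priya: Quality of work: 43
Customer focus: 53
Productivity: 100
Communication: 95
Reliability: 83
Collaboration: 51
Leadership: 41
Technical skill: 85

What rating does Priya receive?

D

Weighted total:
  Quality of work 43 × 0.1 = 4.3
  Customer focus 53 × 0.25 = 13.25
  Productivity 100 × 0.08 = 8
  Communication 95 × 0.05 = 4.75
  Reliability 83 × 0.14 = 11.62
  Collaboration 51 × 0.08 = 4.08
  Leadership 41 × 0.13 = 5.33
  Technical skill 85 × 0.17 = 14.45
Sum = 65.78
65.78 is ≥ 61 and < 68 → D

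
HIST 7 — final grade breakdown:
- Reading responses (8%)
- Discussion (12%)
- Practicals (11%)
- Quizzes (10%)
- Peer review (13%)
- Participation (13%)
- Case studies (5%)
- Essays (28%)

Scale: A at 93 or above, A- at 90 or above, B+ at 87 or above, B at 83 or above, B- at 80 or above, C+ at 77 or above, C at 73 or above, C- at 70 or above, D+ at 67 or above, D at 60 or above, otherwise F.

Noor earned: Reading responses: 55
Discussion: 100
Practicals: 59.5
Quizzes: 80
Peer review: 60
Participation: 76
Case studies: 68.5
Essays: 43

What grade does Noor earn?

D

Weighted total:
  Reading responses 55 × 0.08 = 4.4
  Discussion 100 × 0.12 = 12
  Practicals 59.5 × 0.11 = 6.545
  Quizzes 80 × 0.1 = 8
  Peer review 60 × 0.13 = 7.8
  Participation 76 × 0.13 = 9.88
  Case studies 68.5 × 0.05 = 3.425
  Essays 43 × 0.28 = 12.04
Sum = 64.09
64.09 is ≥ 60 and < 67 → D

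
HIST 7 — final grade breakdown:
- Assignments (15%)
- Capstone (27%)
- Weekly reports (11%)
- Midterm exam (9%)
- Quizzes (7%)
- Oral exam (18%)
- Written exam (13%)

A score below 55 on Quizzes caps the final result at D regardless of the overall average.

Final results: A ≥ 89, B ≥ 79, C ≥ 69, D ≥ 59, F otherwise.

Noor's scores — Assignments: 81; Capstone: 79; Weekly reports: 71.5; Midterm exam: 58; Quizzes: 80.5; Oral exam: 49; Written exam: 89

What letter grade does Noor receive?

Quizzes score 80.5 ≥ 55: minimum met.
Weighted total:
  Assignments 81 × 0.15 = 12.15
  Capstone 79 × 0.27 = 21.33
  Weekly reports 71.5 × 0.11 = 7.865
  Midterm exam 58 × 0.09 = 5.22
  Quizzes 80.5 × 0.07 = 5.635
  Oral exam 49 × 0.18 = 8.82
  Written exam 89 × 0.13 = 11.57
Sum = 72.59
72.59 is ≥ 69 and < 79 → C

C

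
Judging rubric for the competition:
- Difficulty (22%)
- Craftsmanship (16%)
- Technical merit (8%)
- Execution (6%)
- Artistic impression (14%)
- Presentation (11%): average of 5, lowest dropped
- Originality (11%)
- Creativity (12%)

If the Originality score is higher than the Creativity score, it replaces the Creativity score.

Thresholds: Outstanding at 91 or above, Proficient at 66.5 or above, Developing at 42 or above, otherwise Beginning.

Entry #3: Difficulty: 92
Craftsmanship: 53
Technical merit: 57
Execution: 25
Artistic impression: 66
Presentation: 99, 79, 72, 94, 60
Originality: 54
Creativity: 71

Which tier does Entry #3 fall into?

Proficient

Presentation: drop 60 → average of remaining 4 = 344/4 = 86
Originality (54) ≤ Creativity (71), so Creativity stays at 71.
Weighted total:
  Difficulty 92 × 0.22 = 20.24
  Craftsmanship 53 × 0.16 = 8.48
  Technical merit 57 × 0.08 = 4.56
  Execution 25 × 0.06 = 1.5
  Artistic impression 66 × 0.14 = 9.24
  Presentation 86 × 0.11 = 9.46
  Originality 54 × 0.11 = 5.94
  Creativity 71 × 0.12 = 8.52
Sum = 67.94
67.94 is ≥ 66.5 and < 91 → Proficient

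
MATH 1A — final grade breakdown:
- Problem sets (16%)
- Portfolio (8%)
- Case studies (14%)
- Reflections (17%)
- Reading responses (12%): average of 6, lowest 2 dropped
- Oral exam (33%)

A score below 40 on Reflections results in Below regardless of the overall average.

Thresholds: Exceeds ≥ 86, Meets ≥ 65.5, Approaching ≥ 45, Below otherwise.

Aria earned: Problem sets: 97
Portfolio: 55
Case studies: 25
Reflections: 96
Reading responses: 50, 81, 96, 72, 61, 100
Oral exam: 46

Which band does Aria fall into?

Approaching

Reading responses: drop 50, 61 → average of remaining 4 = 349/4 = 87.25
Reflections score 96 ≥ 40: minimum met.
Weighted total:
  Problem sets 97 × 0.16 = 15.52
  Portfolio 55 × 0.08 = 4.4
  Case studies 25 × 0.14 = 3.5
  Reflections 96 × 0.17 = 16.32
  Reading responses 87.25 × 0.12 = 10.47
  Oral exam 46 × 0.33 = 15.18
Sum = 65.39
65.39 is ≥ 45 and < 65.5 → Approaching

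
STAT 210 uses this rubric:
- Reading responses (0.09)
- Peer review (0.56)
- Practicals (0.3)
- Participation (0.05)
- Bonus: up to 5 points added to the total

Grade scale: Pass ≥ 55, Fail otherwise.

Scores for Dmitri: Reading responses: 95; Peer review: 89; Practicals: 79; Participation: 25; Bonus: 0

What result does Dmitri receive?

Weighted total:
  Reading responses 95 × 0.09 = 8.55
  Peer review 89 × 0.56 = 49.84
  Practicals 79 × 0.3 = 23.7
  Participation 25 × 0.05 = 1.25
Sum = 83.34
Bonus: 83.34 + 0 = 83.34
83.34 ≥ 55 → Pass

Pass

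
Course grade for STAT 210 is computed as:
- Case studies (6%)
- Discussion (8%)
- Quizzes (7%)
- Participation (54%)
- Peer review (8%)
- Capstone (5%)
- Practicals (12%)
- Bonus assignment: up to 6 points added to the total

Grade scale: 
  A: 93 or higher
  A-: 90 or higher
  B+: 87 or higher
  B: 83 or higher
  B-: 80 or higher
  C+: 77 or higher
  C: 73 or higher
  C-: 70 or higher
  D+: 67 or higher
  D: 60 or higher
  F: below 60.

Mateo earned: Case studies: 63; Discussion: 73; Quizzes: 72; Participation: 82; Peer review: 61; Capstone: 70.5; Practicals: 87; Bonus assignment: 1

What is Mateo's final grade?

Weighted total:
  Case studies 63 × 0.06 = 3.78
  Discussion 73 × 0.08 = 5.84
  Quizzes 72 × 0.07 = 5.04
  Participation 82 × 0.54 = 44.28
  Peer review 61 × 0.08 = 4.88
  Capstone 70.5 × 0.05 = 3.525
  Practicals 87 × 0.12 = 10.44
Sum = 77.785
Bonus assignment: 77.785 + 1 = 78.785
78.785 is ≥ 77 and < 80 → C+

C+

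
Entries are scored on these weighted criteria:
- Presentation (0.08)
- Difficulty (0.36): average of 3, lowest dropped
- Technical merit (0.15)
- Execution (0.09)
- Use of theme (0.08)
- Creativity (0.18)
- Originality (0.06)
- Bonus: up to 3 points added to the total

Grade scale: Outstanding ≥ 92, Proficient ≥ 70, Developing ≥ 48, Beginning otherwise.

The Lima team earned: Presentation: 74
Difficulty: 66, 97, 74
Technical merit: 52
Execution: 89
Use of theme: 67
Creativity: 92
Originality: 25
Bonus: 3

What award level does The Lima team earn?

Difficulty: drop 66 → average of remaining 2 = 171/2 = 85.5
Weighted total:
  Presentation 74 × 0.08 = 5.92
  Difficulty 85.5 × 0.36 = 30.78
  Technical merit 52 × 0.15 = 7.8
  Execution 89 × 0.09 = 8.01
  Use of theme 67 × 0.08 = 5.36
  Creativity 92 × 0.18 = 16.56
  Originality 25 × 0.06 = 1.5
Sum = 75.93
Bonus: 75.93 + 3 = 78.93
78.93 is ≥ 70 and < 92 → Proficient

Proficient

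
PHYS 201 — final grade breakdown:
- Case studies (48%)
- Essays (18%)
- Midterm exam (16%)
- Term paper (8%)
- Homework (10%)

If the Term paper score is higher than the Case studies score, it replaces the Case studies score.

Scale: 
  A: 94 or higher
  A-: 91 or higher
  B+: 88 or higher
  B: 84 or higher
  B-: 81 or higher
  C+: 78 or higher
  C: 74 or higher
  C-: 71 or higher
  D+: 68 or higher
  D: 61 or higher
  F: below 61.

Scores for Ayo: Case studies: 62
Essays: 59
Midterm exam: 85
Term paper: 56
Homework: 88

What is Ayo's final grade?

Term paper (56) ≤ Case studies (62), so Case studies stays at 62.
Weighted total:
  Case studies 62 × 0.48 = 29.76
  Essays 59 × 0.18 = 10.62
  Midterm exam 85 × 0.16 = 13.6
  Term paper 56 × 0.08 = 4.48
  Homework 88 × 0.1 = 8.8
Sum = 67.26
67.26 is ≥ 61 and < 68 → D

D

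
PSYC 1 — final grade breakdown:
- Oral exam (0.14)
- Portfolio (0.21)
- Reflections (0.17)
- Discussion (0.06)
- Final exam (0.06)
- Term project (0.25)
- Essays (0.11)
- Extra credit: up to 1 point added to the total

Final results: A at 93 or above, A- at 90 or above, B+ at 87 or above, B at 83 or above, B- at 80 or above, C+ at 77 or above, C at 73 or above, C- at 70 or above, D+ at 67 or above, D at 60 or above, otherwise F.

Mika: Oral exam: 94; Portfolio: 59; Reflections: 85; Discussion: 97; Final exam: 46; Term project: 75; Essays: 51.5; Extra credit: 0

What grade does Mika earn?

C-

Weighted total:
  Oral exam 94 × 0.14 = 13.16
  Portfolio 59 × 0.21 = 12.39
  Reflections 85 × 0.17 = 14.45
  Discussion 97 × 0.06 = 5.82
  Final exam 46 × 0.06 = 2.76
  Term project 75 × 0.25 = 18.75
  Essays 51.5 × 0.11 = 5.665
Sum = 72.995
Extra credit: 72.995 + 0 = 72.995
72.995 is ≥ 70 and < 73 → C-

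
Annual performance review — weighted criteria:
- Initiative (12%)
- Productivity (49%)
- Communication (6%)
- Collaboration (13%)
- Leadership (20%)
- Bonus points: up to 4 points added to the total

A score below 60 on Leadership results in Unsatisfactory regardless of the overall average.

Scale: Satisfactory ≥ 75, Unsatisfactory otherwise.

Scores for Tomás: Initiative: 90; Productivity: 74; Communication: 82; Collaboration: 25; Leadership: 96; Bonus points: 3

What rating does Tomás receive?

Leadership score 96 ≥ 60: minimum met.
Weighted total:
  Initiative 90 × 0.12 = 10.8
  Productivity 74 × 0.49 = 36.26
  Communication 82 × 0.06 = 4.92
  Collaboration 25 × 0.13 = 3.25
  Leadership 96 × 0.2 = 19.2
Sum = 74.43
Bonus points: 74.43 + 3 = 77.43
77.43 ≥ 75 → Satisfactory

Satisfactory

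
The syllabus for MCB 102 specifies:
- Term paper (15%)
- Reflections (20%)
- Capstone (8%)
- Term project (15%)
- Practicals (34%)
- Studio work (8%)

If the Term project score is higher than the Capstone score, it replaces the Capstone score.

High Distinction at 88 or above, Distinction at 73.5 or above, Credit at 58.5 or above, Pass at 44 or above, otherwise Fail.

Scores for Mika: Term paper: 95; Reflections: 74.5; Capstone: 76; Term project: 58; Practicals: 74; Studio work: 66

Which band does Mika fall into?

Term project (58) ≤ Capstone (76), so Capstone stays at 76.
Weighted total:
  Term paper 95 × 0.15 = 14.25
  Reflections 74.5 × 0.2 = 14.9
  Capstone 76 × 0.08 = 6.08
  Term project 58 × 0.15 = 8.7
  Practicals 74 × 0.34 = 25.16
  Studio work 66 × 0.08 = 5.28
Sum = 74.37
74.37 is ≥ 73.5 and < 88 → Distinction

Distinction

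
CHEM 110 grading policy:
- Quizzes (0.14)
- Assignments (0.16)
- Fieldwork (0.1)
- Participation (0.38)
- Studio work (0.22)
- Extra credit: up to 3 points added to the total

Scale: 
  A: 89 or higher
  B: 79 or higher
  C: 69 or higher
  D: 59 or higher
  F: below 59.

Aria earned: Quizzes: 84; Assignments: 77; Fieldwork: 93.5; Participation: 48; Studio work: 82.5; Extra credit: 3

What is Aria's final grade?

Weighted total:
  Quizzes 84 × 0.14 = 11.76
  Assignments 77 × 0.16 = 12.32
  Fieldwork 93.5 × 0.1 = 9.35
  Participation 48 × 0.38 = 18.24
  Studio work 82.5 × 0.22 = 18.15
Sum = 69.82
Extra credit: 69.82 + 3 = 72.82
72.82 is ≥ 69 and < 79 → C

C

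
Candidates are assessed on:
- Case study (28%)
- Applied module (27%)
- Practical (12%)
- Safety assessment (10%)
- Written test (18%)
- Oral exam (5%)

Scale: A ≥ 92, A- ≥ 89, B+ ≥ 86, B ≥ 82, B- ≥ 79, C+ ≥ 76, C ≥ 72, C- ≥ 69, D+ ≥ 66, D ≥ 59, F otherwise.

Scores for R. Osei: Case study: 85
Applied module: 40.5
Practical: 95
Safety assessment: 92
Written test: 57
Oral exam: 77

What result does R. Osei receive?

Weighted total:
  Case study 85 × 0.28 = 23.8
  Applied module 40.5 × 0.27 = 10.935
  Practical 95 × 0.12 = 11.4
  Safety assessment 92 × 0.1 = 9.2
  Written test 57 × 0.18 = 10.26
  Oral exam 77 × 0.05 = 3.85
Sum = 69.445
69.445 is ≥ 69 and < 72 → C-

C-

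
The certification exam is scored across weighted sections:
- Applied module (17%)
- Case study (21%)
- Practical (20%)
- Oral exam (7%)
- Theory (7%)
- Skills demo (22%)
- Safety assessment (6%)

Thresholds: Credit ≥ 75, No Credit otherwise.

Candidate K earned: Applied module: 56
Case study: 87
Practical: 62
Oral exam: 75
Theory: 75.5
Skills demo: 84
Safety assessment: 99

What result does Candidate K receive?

Weighted total:
  Applied module 56 × 0.17 = 9.52
  Case study 87 × 0.21 = 18.27
  Practical 62 × 0.2 = 12.4
  Oral exam 75 × 0.07 = 5.25
  Theory 75.5 × 0.07 = 5.285
  Skills demo 84 × 0.22 = 18.48
  Safety assessment 99 × 0.06 = 5.94
Sum = 75.145
75.145 ≥ 75 → Credit

Credit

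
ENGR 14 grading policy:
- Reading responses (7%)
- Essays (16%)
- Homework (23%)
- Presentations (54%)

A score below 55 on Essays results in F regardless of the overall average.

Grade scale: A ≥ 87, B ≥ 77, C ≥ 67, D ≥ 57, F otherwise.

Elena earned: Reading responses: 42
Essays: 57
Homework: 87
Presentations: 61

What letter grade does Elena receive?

D

Essays score 57 ≥ 55: minimum met.
Weighted total:
  Reading responses 42 × 0.07 = 2.94
  Essays 57 × 0.16 = 9.12
  Homework 87 × 0.23 = 20.01
  Presentations 61 × 0.54 = 32.94
Sum = 65.01
65.01 is ≥ 57 and < 67 → D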